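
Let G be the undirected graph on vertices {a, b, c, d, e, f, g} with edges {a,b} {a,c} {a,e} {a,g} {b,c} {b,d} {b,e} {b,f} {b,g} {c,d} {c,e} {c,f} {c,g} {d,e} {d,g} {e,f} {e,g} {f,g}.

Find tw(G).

A width-4 tree decomposition is:
Bags: B1 = {b, c, d, e, g}  B2 = {a, b, c, e, g}  B3 = {b, c, e, f, g}
Tree: B1–B2, B1–B3
Every bag has size at most 5, so the width is 5 − 1 = 4 and tw(G) ≤ 4. For the lower bound, the 5 vertices {b, c, d, e, g} are pairwise adjacent, and any tree decomposition puts a clique entirely inside one bag — forcing width ≥ 4. Therefore the treewidth is 4.

4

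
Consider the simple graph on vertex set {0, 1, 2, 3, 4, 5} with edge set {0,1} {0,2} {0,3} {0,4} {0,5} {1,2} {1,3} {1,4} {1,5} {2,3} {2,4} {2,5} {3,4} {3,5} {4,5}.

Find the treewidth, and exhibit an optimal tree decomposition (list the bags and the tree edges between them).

Treewidth 5.
One optimal decomposition is:
Bags: B1 = {0, 1, 2, 3, 4, 5}
Tree: (single bag)

A single bag containing all 6 vertices is trivially a valid decomposition of width 5. Conversely, {0, 1, 2, 3, 4, 5} is a clique of size 6, and the vertices of any clique must share a bag in every tree decomposition; so some bag has ≥ 6 vertices and tw(G) ≥ 5. Therefore the treewidth is 5.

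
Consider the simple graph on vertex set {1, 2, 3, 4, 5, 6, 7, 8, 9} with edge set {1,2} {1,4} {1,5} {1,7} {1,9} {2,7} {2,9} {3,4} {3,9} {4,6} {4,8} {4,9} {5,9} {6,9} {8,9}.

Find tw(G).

2

A width-2 tree decomposition is:
Bags: B1 = {1, 4, 9}  B2 = {1, 2, 9}  B3 = {4, 6, 9}  B4 = {3, 4, 9}  B5 = {1, 2, 7}  B6 = {4, 8, 9}  B7 = {1, 5, 9}
Tree: B1–B2, B1–B3, B3–B4, B2–B5, B4–B6, B1–B7
Each bag holds 3 vertices, so the decomposition has width 2, which upper-bounds the treewidth. For the lower bound, the 3 vertices {1, 2, 9} are pairwise adjacent, and any tree decomposition puts a clique entirely inside one bag — forcing width ≥ 2. The upper and lower bounds meet at 2, so that is the treewidth.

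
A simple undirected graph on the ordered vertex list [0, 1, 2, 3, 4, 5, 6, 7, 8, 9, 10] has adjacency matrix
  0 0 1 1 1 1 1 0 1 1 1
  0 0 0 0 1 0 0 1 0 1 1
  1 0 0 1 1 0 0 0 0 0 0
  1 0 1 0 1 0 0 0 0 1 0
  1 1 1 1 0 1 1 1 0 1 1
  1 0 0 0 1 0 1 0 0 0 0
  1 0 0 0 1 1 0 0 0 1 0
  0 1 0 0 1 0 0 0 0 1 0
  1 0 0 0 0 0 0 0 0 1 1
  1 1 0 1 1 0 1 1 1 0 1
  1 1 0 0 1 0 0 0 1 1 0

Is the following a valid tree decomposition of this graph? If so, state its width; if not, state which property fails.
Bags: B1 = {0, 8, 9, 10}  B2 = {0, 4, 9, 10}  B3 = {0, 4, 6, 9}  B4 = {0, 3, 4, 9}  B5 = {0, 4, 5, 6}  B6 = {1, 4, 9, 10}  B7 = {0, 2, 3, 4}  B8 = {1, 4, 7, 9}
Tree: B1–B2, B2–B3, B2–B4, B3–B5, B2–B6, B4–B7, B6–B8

Vertex coverage: the bags together contain {0, 1, 2, 3, 4, 5, 6, 7, 8, 9, 10}, the full vertex set. Edge coverage: each edge of G has both endpoints in at least one bag. Running intersection: for every vertex, the bags containing it form a connected subtree. All three properties hold, so this is a valid tree decomposition of width max|bag| − 1 = 3, and hence tw(G) ≤ 3.

Yes; width 3.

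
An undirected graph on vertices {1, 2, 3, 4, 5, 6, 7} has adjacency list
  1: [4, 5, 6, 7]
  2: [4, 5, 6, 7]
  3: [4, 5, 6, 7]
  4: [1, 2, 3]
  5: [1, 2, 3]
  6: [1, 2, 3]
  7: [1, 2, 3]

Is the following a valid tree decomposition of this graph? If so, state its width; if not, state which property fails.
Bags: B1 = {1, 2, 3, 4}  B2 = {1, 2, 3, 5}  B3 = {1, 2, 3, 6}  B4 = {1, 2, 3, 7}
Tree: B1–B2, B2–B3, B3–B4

Yes; width 3.

Checking the three conditions: (i) the bags cover all of {1, 2, 3, 4, 5, 6, 7}; (ii) for each edge, some bag contains both endpoints; (iii) the bags containing any fixed vertex form a subtree. All hold, so the decomposition is valid with width 4 − 1 = 3.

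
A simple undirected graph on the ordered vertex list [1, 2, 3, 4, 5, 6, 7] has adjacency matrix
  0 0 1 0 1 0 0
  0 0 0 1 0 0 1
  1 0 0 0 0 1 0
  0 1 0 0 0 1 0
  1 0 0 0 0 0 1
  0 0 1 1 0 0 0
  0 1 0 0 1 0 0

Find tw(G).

2

A width-2 tree decomposition is:
Bags: B1 = {3, 4, 6}  B2 = {1, 3, 4}  B3 = {1, 4, 5}  B4 = {4, 5, 7}  B5 = {2, 4, 7}
Tree: B1–B2, B2–B3, B3–B4, B4–B5
Every bag has size at most 3, so the width is 3 − 1 = 2 and tw(G) ≤ 2. For the lower bound, G contains the cycle 4–6–3–1–5–7–2–4, so G is not a forest; only forests have treewidth ≤ 1, hence tw(G) ≥ 2. The upper and lower bounds meet at 2, so that is the treewidth.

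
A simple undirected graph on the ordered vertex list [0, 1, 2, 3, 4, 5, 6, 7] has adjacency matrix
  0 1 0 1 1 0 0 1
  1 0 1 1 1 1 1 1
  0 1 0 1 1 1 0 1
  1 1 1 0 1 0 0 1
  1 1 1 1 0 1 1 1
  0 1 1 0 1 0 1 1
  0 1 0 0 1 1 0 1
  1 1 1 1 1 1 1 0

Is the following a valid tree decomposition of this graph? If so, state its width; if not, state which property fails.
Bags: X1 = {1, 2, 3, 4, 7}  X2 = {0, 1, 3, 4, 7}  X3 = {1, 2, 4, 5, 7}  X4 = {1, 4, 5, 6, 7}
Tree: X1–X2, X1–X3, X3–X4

Vertex coverage: the bags together contain {0, 1, 2, 3, 4, 5, 6, 7}, the full vertex set. Edge coverage: each edge of G has both endpoints in at least one bag. Running intersection: for every vertex, the bags containing it form a connected subtree. All three properties hold, so this is a valid tree decomposition of width max|bag| − 1 = 4, and hence tw(G) ≤ 4.

Yes; width 4.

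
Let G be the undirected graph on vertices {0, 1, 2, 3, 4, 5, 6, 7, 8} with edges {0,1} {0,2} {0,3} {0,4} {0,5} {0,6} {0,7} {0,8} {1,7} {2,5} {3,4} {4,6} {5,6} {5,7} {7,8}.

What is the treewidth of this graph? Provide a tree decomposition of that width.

Treewidth 2.
One such decomposition:
Bags: B1 = {0, 5, 7}  B2 = {0, 5, 6}  B3 = {0, 1, 7}  B4 = {0, 7, 8}  B5 = {0, 2, 5}  B6 = {0, 4, 6}  B7 = {0, 3, 4}
Tree: B1–B2, B1–B3, B1–B4, B1–B5, B2–B6, B6–B7

Each bag holds 3 vertices, so the decomposition has width 2, which upper-bounds the treewidth. On the other hand G contains the 3-clique {0, 1, 7}. A clique must lie in a single bag of any decomposition, so no decomposition can have width below 2. Hence tw(G) = 2 exactly.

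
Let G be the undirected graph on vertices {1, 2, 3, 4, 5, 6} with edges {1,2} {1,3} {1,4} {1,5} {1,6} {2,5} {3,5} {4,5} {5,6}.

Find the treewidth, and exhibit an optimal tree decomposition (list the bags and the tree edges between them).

Treewidth 2.
One optimal decomposition is:
Bags: B1 = {1, 2, 5}  B2 = {1, 4, 5}  B3 = {1, 3, 5}  B4 = {1, 5, 6}
Tree: B1–B2, B1–B3, B2–B4

Every bag has size at most 3, so the width is 3 − 1 = 2 and tw(G) ≤ 2. For the lower bound, the 3 vertices {1, 2, 5} are pairwise adjacent, and any tree decomposition puts a clique entirely inside one bag — forcing width ≥ 2. Hence tw(G) = 2 exactly.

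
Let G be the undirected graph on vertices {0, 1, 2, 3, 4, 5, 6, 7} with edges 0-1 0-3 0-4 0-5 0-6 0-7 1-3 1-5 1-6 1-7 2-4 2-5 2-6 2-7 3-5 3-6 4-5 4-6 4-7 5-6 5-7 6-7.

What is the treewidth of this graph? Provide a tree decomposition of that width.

The largest bag has 5 vertices, giving width 4; this decomposition certifies tw(G) ≤ 4. For the lower bound, the 5 vertices {0, 1, 3, 5, 6} are pairwise adjacent, and any tree decomposition puts a clique entirely inside one bag — forcing width ≥ 4. Hence tw(G) = 4 exactly.

Treewidth 4.
One such decomposition:
Bags: B1 = {0, 4, 5, 6, 7}  B2 = {0, 1, 5, 6, 7}  B3 = {0, 1, 3, 5, 6}  B4 = {2, 4, 5, 6, 7}
Tree: B1–B2, B2–B3, B1–B4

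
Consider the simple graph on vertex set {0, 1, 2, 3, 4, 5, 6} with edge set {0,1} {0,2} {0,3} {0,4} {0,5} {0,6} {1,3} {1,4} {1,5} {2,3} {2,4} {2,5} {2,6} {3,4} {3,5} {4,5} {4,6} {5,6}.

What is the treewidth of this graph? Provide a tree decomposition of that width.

Treewidth 4.
Bags: B1 = {0, 1, 3, 4, 5}  B2 = {0, 2, 3, 4, 5}  B3 = {0, 2, 4, 5, 6}
Tree: B1–B2, B2–B3

Each bag holds 5 vertices, so the decomposition has width 4, which upper-bounds the treewidth. On the other hand G contains the 5-clique {0, 1, 3, 4, 5}. A clique must lie in a single bag of any decomposition, so no decomposition can have width below 4. Hence tw(G) = 4 exactly.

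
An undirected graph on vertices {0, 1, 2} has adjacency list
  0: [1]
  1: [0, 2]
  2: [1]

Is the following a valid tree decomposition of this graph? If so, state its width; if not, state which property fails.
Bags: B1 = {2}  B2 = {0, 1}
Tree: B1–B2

A tree decomposition must satisfy three properties: every vertex lies in some bag; for every edge, both endpoints lie together in some bag; and for every vertex, the bags containing it form a connected subtree. Here edge (1,2) lies in no bag, so the decomposition is invalid.

No — edge (1,2) lies in no bag.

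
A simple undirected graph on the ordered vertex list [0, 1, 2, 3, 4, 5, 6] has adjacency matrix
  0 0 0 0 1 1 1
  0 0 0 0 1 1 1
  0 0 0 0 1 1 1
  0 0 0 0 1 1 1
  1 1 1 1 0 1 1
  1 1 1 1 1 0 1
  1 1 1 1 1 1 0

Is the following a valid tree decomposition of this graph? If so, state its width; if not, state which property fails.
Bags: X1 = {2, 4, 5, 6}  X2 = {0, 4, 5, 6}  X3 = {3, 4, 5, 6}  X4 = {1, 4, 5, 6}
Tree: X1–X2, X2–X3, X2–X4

Vertex coverage: the bags together contain {0, 1, 2, 3, 4, 5, 6}, the full vertex set. Edge coverage: each edge of G has both endpoints in at least one bag. Running intersection: for every vertex, the bags containing it form a connected subtree. All three properties hold, so this is a valid tree decomposition of width max|bag| − 1 = 3, and hence tw(G) ≤ 3.

Yes; width 3.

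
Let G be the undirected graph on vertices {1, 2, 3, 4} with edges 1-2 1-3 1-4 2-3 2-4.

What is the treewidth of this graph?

A width-2 tree decomposition is:
Bags: B1 = {1, 2, 4}  B2 = {1, 2, 3}
Tree: B1–B2
Every bag has size at most 3, so the width is 3 − 1 = 2 and tw(G) ≤ 2. For the lower bound, the 3 vertices {1, 2, 3} are pairwise adjacent, and any tree decomposition puts a clique entirely inside one bag — forcing width ≥ 2. Therefore the treewidth is 2.

2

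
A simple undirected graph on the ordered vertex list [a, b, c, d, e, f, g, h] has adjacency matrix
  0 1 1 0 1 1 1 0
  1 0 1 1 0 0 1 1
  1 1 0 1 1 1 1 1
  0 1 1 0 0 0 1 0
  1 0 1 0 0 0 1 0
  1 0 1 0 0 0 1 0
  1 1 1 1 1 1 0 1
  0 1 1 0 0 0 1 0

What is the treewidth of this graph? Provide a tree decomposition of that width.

Every bag has size at most 4, so the width is 4 − 1 = 3 and tw(G) ≤ 3. Conversely, {a, c, e, g} is a clique of size 4, and the vertices of any clique must share a bag in every tree decomposition; so some bag has ≥ 4 vertices and tw(G) ≥ 3. The upper and lower bounds meet at 3, so that is the treewidth.

Treewidth 3.
One such decomposition:
Bags: B1 = {a, c, e, g}  B2 = {a, c, f, g}  B3 = {a, b, c, g}  B4 = {b, c, d, g}  B5 = {b, c, g, h}
Tree: B1–B2, B2–B3, B3–B4, B3–B5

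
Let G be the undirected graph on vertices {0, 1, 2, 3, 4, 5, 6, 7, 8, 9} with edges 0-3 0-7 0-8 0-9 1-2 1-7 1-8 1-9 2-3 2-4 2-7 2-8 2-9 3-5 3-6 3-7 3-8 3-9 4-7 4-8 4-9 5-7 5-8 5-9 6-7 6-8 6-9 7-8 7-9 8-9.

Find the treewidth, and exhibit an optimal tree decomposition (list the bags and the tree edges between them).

The largest bag has 5 vertices, giving width 4; this decomposition certifies tw(G) ≤ 4. For the lower bound, the 5 vertices {1, 2, 7, 8, 9} are pairwise adjacent, and any tree decomposition puts a clique entirely inside one bag — forcing width ≥ 4. Therefore the treewidth is 4.

Treewidth 4.
One such decomposition:
Bags: B1 = {2, 4, 7, 8, 9}  B2 = {2, 3, 7, 8, 9}  B3 = {3, 5, 7, 8, 9}  B4 = {0, 3, 7, 8, 9}  B5 = {3, 6, 7, 8, 9}  B6 = {1, 2, 7, 8, 9}
Tree: B1–B2, B2–B3, B2–B4, B4–B5, B1–B6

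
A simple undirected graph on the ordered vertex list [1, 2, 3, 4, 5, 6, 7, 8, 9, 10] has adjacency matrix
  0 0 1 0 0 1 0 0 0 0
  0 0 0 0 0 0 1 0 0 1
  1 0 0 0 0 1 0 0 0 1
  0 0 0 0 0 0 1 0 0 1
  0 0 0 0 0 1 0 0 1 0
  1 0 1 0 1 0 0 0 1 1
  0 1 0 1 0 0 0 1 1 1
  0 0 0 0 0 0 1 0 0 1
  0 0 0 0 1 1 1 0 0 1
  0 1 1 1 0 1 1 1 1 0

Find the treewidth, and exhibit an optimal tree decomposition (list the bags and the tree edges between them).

The largest bag has 3 vertices, giving width 2; this decomposition certifies tw(G) ≤ 2. For the lower bound, the 3 vertices {1, 3, 6} are pairwise adjacent, and any tree decomposition puts a clique entirely inside one bag — forcing width ≥ 2. The upper and lower bounds meet at 2, so that is the treewidth.

Treewidth 2.
One optimal decomposition is:
Bags: B1 = {4, 7, 10}  B2 = {2, 7, 10}  B3 = {7, 9, 10}  B4 = {7, 8, 10}  B5 = {6, 9, 10}  B6 = {3, 6, 10}  B7 = {5, 6, 9}  B8 = {1, 3, 6}
Tree: B1–B2, B1–B3, B3–B4, B3–B5, B5–B6, B5–B7, B6–B8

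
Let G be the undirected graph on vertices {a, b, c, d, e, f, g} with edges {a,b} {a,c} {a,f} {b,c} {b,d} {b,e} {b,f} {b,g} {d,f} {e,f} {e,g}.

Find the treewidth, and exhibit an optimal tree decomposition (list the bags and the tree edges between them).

Treewidth 2.
One such decomposition:
Bags: B1 = {a, b, f}  B2 = {b, d, f}  B3 = {b, e, f}  B4 = {b, e, g}  B5 = {a, b, c}
Tree: B1–B2, B1–B3, B3–B4, B1–B5

The largest bag has 3 vertices, giving width 2; this decomposition certifies tw(G) ≤ 2. For the lower bound, the 3 vertices {b, e, g} are pairwise adjacent, and any tree decomposition puts a clique entirely inside one bag — forcing width ≥ 2. Hence tw(G) = 2 exactly.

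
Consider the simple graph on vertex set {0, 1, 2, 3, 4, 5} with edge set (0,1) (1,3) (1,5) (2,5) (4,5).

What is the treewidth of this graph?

1

A width-1 tree decomposition is:
Bags: B1 = {4, 5}  B2 = {1, 5}  B3 = {0, 1}  B4 = {1, 3}  B5 = {2, 5}
Tree: B1–B2, B2–B3, B2–B4, B1–B5
The largest bag has 2 vertices, giving width 1; this decomposition certifies tw(G) ≤ 1. Any graph with an edge has treewidth ≥ 1, and G has the edge 4–5. Therefore the treewidth is 1.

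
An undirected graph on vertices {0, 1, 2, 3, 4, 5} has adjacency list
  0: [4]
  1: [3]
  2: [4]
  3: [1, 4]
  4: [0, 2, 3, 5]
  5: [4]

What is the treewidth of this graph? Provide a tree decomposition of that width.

Treewidth 1.
One such decomposition:
Bags: B1 = {3, 4}  B2 = {2, 4}  B3 = {1, 3}  B4 = {0, 4}  B5 = {4, 5}
Tree: B1–B2, B1–B3, B2–B4, B2–B5

The largest bag has 2 vertices, giving width 1; this decomposition certifies tw(G) ≤ 1. G has an edge, so its treewidth is at least 1. The upper and lower bounds meet at 1, so that is the treewidth.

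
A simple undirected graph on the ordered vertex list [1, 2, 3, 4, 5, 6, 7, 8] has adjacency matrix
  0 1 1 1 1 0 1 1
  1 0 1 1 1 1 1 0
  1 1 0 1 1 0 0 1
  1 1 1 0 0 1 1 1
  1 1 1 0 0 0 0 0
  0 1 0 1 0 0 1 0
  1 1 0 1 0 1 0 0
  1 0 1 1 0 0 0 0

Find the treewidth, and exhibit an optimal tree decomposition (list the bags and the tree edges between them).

Every bag has size at most 4, so the width is 4 − 1 = 3 and tw(G) ≤ 3. Conversely, {1, 3, 4, 8} is a clique of size 4, and the vertices of any clique must share a bag in every tree decomposition; so some bag has ≥ 4 vertices and tw(G) ≥ 3. The upper and lower bounds meet at 3, so that is the treewidth.

Treewidth 3.
One such decomposition:
Bags: B1 = {2, 4, 6, 7}  B2 = {1, 2, 4, 7}  B3 = {1, 2, 3, 4}  B4 = {1, 3, 4, 8}  B5 = {1, 2, 3, 5}
Tree: B1–B2, B2–B3, B3–B4, B3–B5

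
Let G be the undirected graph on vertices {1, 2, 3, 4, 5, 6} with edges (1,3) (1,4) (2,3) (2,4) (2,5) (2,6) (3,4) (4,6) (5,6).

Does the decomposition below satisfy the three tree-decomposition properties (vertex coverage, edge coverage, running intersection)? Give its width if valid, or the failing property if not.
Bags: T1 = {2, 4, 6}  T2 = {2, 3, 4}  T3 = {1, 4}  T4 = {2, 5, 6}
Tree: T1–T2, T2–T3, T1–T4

No — edge (3,1) lies in no bag.

A tree decomposition must satisfy three properties: every vertex lies in some bag; for every edge, both endpoints lie together in some bag; and for every vertex, the bags containing it form a connected subtree. Here edge (3,1) lies in no bag, so the decomposition is invalid.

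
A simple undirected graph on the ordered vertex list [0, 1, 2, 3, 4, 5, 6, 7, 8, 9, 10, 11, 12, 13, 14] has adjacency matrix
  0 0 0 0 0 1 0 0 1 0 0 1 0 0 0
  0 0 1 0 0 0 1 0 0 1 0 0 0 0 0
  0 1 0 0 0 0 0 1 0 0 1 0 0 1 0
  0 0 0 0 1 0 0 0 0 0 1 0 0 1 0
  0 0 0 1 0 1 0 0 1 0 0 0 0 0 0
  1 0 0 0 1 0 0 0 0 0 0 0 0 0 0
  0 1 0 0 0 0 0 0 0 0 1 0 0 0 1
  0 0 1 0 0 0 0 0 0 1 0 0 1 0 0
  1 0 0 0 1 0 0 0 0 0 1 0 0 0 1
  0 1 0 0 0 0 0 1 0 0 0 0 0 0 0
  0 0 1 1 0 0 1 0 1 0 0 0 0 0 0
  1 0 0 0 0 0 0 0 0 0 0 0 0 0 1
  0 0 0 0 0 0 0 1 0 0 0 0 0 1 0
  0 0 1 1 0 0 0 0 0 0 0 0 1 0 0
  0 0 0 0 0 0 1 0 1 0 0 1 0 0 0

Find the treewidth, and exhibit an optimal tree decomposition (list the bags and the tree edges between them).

Treewidth 3.
Bags: B1 = {7, 9, 12, 13}  B2 = {2, 7, 9, 13}  B3 = {1, 2, 9, 13}  B4 = {1, 2, 3, 13}  B5 = {1, 2, 3, 10}  B6 = {1, 3, 6, 10}  B7 = {3, 4, 6, 10}  B8 = {4, 6, 8, 10}  B9 = {4, 6, 8, 14}  B10 = {4, 5, 8, 14}  B11 = {0, 5, 8, 14}  B12 = {0, 5, 11, 14}
Tree: B1–B2, B2–B3, B3–B4, B4–B5, B5–B6, B6–B7, B7–B8, B8–B9, B9–B10, B10–B11, B11–B12

Every bag has size at most 4, so the width is 4 − 1 = 3 and tw(G) ≤ 3. For the lower bound: the 4 vertex sets {7,9,12}, {13}, {2}, {1,3,6,10} are disjoint, each induces a connected subgraph, and every pair is joined by at least one edge of G. Contracting each set to a single vertex therefore yields K_{4} as a minor, and since treewidth is minor-monotone, tw(G) ≥ tw(K_{4}) = 3. Therefore the treewidth is 3.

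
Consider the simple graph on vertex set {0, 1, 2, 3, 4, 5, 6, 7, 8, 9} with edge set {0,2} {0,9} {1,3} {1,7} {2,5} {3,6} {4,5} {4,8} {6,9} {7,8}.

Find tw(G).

A width-2 tree decomposition is:
Bags: B1 = {0, 2, 5}  B2 = {0, 4, 5}  B3 = {0, 4, 8}  B4 = {0, 7, 8}  B5 = {0, 1, 7}  B6 = {0, 1, 3}  B7 = {0, 3, 6}  B8 = {0, 6, 9}
Tree: B1–B2, B2–B3, B3–B4, B4–B5, B5–B6, B6–B7, B7–B8
Each bag holds 3 vertices, so the decomposition has width 2, which upper-bounds the treewidth. Since 0–2–5–4–8–7–1–3–6–9–0 is a cycle in G, G is not acyclic. Forests are exactly the graphs of treewidth ≤ 1, so tw(G) ≥ 2. Combining the bounds, tw(G) = 2.

2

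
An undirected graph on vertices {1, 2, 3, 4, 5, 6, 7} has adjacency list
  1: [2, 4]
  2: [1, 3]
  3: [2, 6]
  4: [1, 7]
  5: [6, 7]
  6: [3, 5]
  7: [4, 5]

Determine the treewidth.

A width-2 tree decomposition is:
Bags: B1 = {4, 5, 7}  B2 = {1, 4, 5}  B3 = {1, 2, 5}  B4 = {2, 3, 5}  B5 = {3, 5, 6}
Tree: B1–B2, B2–B3, B3–B4, B4–B5
The largest bag has 3 vertices, giving width 2; this decomposition certifies tw(G) ≤ 2. For the lower bound, G contains the cycle 5–7–4–1–2–3–6–5, so G is not a forest; only forests have treewidth ≤ 1, hence tw(G) ≥ 2. Combining the bounds, tw(G) = 2.

2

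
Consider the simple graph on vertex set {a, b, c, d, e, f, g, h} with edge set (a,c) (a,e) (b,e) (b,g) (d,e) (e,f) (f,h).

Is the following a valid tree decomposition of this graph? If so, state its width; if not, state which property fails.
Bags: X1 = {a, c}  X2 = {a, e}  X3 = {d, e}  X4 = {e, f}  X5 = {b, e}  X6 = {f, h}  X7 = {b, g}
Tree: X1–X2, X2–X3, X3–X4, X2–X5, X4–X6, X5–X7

Vertex coverage: the bags together contain {a, b, c, d, e, f, g, h}, the full vertex set. Edge coverage: each edge of G has both endpoints in at least one bag. Running intersection: for every vertex, the bags containing it form a connected subtree. All three properties hold, so this is a valid tree decomposition of width max|bag| − 1 = 1, and hence tw(G) ≤ 1.

Yes; width 1.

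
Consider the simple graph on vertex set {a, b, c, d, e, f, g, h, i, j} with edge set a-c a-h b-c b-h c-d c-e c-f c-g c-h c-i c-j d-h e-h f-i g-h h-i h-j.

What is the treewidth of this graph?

2

A width-2 tree decomposition is:
Bags: B1 = {c, h, j}  B2 = {c, d, h}  B3 = {c, h, i}  B4 = {a, c, h}  B5 = {c, e, h}  B6 = {c, f, i}  B7 = {c, g, h}  B8 = {b, c, h}
Tree: B1–B2, B2–B3, B3–B4, B3–B5, B3–B6, B3–B7, B5–B8
The largest bag has 3 vertices, giving width 2; this decomposition certifies tw(G) ≤ 2. Conversely, {c, d, h} is a clique of size 3, and the vertices of any clique must share a bag in every tree decomposition; so some bag has ≥ 3 vertices and tw(G) ≥ 2. Therefore the treewidth is 2.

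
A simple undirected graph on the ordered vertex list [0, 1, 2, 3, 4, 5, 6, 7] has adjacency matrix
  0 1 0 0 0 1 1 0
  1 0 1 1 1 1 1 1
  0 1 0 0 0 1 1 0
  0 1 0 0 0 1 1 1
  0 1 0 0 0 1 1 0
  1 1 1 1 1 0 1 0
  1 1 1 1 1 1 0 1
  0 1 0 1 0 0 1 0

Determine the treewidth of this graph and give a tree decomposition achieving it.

Treewidth 3.
One such decomposition:
Bags: B1 = {0, 1, 5, 6}  B2 = {1, 2, 5, 6}  B3 = {1, 3, 5, 6}  B4 = {1, 4, 5, 6}  B5 = {1, 3, 6, 7}
Tree: B1–B2, B2–B3, B1–B4, B3–B5

Every bag has size at most 4, so the width is 4 − 1 = 3 and tw(G) ≤ 3. Conversely, {0, 1, 5, 6} is a clique of size 4, and the vertices of any clique must share a bag in every tree decomposition; so some bag has ≥ 4 vertices and tw(G) ≥ 3. Combining the bounds, tw(G) = 3.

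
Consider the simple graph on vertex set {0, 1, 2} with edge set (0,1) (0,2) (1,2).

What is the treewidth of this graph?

2

A width-2 tree decomposition is:
Bags: B1 = {0, 1, 2}
Tree: (single bag)
A single bag containing all 3 vertices is trivially a valid decomposition of width 2. For the lower bound, the 3 vertices {0, 1, 2} are pairwise adjacent, and any tree decomposition puts a clique entirely inside one bag — forcing width ≥ 2. Combining the bounds, tw(G) = 2.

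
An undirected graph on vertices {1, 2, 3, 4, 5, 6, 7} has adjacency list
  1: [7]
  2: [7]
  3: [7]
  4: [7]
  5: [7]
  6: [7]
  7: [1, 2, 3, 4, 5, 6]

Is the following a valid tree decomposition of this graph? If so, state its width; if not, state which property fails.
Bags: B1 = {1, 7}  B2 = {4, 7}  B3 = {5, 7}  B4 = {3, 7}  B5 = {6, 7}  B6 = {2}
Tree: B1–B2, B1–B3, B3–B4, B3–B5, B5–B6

A tree decomposition must satisfy three properties: every vertex lies in some bag; for every edge, both endpoints lie together in some bag; and for every vertex, the bags containing it form a connected subtree. Here edge (7,2) lies in no bag, so the decomposition is invalid.

No — edge (7,2) lies in no bag.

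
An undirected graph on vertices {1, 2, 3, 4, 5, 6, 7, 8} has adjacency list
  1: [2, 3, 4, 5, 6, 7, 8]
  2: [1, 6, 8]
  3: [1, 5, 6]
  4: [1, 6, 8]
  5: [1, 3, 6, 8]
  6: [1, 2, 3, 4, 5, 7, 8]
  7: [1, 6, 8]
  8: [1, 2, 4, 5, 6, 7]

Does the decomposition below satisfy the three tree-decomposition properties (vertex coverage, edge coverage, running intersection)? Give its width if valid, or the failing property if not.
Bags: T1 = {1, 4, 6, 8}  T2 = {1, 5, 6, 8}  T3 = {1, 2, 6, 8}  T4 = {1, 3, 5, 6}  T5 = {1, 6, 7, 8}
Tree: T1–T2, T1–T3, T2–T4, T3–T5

Every vertex of G appears in some bag (union = {1, 2, 3, 4, 5, 6, 7, 8}); every edge is covered by a bag; and for each vertex v the set of bags containing v is connected in the bag tree. The decomposition is therefore valid. The largest bag has 4 vertices, so the width is 3.

Yes; width 3.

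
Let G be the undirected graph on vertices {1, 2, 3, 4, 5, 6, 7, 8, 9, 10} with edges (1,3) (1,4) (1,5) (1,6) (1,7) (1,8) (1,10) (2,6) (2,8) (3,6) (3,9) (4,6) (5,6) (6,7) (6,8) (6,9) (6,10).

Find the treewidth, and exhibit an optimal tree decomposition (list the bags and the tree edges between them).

Treewidth 2.
Bags: B1 = {1, 3, 6}  B2 = {1, 6, 10}  B3 = {1, 6, 8}  B4 = {1, 5, 6}  B5 = {2, 6, 8}  B6 = {3, 6, 9}  B7 = {1, 4, 6}  B8 = {1, 6, 7}
Tree: B1–B2, B1–B3, B1–B4, B3–B5, B1–B6, B2–B7, B7–B8

The largest bag has 3 vertices, giving width 2; this decomposition certifies tw(G) ≤ 2. On the other hand G contains the 3-clique {1, 3, 6}. A clique must lie in a single bag of any decomposition, so no decomposition can have width below 2. Combining the bounds, tw(G) = 2.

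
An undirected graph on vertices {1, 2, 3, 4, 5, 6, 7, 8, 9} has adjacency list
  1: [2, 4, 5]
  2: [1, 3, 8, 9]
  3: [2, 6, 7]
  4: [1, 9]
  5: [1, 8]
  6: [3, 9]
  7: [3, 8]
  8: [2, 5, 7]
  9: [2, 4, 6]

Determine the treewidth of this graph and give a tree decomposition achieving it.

Treewidth 3.
One optimal decomposition is:
Bags: B1 = {1, 4, 5, 9}  B2 = {1, 2, 5, 9}  B3 = {2, 5, 8, 9}  B4 = {2, 6, 8, 9}  B5 = {2, 3, 6, 8}  B6 = {3, 6, 7, 8}
Tree: B1–B2, B2–B3, B3–B4, B4–B5, B5–B6

Each bag holds 4 vertices, so the decomposition has width 3, which upper-bounds the treewidth. For the lower bound: the 4 vertex sets {1,4,5}, {9}, {2}, {3,6,7,8} are disjoint, each induces a connected subgraph, and every pair is joined by at least one edge of G. Contracting each set to a single vertex therefore yields K_{4} as a minor, and since treewidth is minor-monotone, tw(G) ≥ tw(K_{4}) = 3. The upper and lower bounds meet at 3, so that is the treewidth.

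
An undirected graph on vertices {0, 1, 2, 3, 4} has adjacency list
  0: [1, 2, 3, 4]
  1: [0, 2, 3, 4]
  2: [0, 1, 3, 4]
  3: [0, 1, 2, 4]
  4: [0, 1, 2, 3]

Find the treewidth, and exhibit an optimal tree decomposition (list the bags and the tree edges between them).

With just one bag of size 5, the width is 5 − 1 = 4, so tw(G) ≤ 4. For the lower bound, the 5 vertices {0, 1, 2, 3, 4} are pairwise adjacent, and any tree decomposition puts a clique entirely inside one bag — forcing width ≥ 4. Therefore the treewidth is 4.

Treewidth 4.
One such decomposition:
Bags: B1 = {0, 1, 2, 3, 4}
Tree: (single bag)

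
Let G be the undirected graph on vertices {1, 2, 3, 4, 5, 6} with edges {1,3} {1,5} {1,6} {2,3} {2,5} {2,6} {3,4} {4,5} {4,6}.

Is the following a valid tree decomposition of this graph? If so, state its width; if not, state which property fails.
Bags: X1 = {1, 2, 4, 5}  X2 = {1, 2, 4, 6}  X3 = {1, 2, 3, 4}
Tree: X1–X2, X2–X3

Yes; width 3.

Vertex coverage: the bags together contain {1, 2, 3, 4, 5, 6}, the full vertex set. Edge coverage: each edge of G has both endpoints in at least one bag. Running intersection: for every vertex, the bags containing it form a connected subtree. All three properties hold, so this is a valid tree decomposition of width max|bag| − 1 = 3, and hence tw(G) ≤ 3.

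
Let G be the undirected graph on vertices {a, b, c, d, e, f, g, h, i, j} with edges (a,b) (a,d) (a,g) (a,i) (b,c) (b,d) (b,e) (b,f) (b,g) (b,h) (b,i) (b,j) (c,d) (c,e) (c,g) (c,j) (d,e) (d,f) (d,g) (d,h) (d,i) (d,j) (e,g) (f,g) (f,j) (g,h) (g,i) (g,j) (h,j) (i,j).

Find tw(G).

4

A width-4 tree decomposition is:
Bags: B1 = {a, b, d, g, i}  B2 = {b, d, g, i, j}  B3 = {b, c, d, g, j}  B4 = {b, c, d, e, g}  B5 = {b, d, f, g, j}  B6 = {b, d, g, h, j}
Tree: B1–B2, B2–B3, B3–B4, B3–B5, B2–B6
Every bag has size at most 5, so the width is 5 − 1 = 4 and tw(G) ≤ 4. On the other hand G contains the 5-clique {b, d, g, h, j}. A clique must lie in a single bag of any decomposition, so no decomposition can have width below 4. The upper and lower bounds meet at 4, so that is the treewidth.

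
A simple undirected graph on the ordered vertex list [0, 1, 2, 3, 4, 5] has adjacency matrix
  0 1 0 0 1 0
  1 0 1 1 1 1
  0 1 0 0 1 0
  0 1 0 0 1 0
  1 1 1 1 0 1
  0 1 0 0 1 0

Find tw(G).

A width-2 tree decomposition is:
Bags: B1 = {1, 4, 5}  B2 = {0, 1, 4}  B3 = {1, 2, 4}  B4 = {1, 3, 4}
Tree: B1–B2, B2–B3, B3–B4
Every bag has size at most 3, so the width is 3 − 1 = 2 and tw(G) ≤ 2. On the other hand G contains the 3-clique {0, 1, 4}. A clique must lie in a single bag of any decomposition, so no decomposition can have width below 2. Therefore the treewidth is 2.

2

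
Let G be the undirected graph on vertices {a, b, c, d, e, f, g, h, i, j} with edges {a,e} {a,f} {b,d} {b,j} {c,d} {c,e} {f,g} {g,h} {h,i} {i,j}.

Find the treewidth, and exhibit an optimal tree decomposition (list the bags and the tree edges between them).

Treewidth 2.
One optimal decomposition is:
Bags: B1 = {b, i, j}  B2 = {b, d, i}  B3 = {c, d, i}  B4 = {c, e, i}  B5 = {a, e, i}  B6 = {a, f, i}  B7 = {f, g, i}  B8 = {g, h, i}
Tree: B1–B2, B2–B3, B3–B4, B4–B5, B5–B6, B6–B7, B7–B8

Each bag holds 3 vertices, so the decomposition has width 2, which upper-bounds the treewidth. Since i–j–b–d–c–e–a–f–g–h–i is a cycle in G, G is not acyclic. Forests are exactly the graphs of treewidth ≤ 1, so tw(G) ≥ 2. Hence tw(G) = 2 exactly.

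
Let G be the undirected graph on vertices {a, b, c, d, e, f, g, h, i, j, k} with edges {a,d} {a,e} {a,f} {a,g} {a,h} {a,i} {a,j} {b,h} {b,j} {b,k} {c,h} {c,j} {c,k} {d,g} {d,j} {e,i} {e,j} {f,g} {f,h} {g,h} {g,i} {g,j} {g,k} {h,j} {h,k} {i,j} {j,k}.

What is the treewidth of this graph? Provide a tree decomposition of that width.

Each bag holds 4 vertices, so the decomposition has width 3, which upper-bounds the treewidth. For the lower bound, the 4 vertices {a, d, g, j} are pairwise adjacent, and any tree decomposition puts a clique entirely inside one bag — forcing width ≥ 3. Combining the bounds, tw(G) = 3.

Treewidth 3.
Bags: B1 = {a, e, i, j}  B2 = {a, g, i, j}  B3 = {a, g, h, j}  B4 = {g, h, j, k}  B5 = {b, h, j, k}  B6 = {a, d, g, j}  B7 = {c, h, j, k}  B8 = {a, f, g, h}
Tree: B1–B2, B2–B3, B3–B4, B4–B5, B2–B6, B5–B7, B3–B8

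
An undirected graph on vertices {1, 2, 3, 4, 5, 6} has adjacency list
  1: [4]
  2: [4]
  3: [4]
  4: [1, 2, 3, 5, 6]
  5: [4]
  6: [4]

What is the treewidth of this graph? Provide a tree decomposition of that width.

Each bag holds 2 vertices, so the decomposition has width 1, which upper-bounds the treewidth. G has an edge, so its treewidth is at least 1. Combining the bounds, tw(G) = 1.

Treewidth 1.
One optimal decomposition is:
Bags: B1 = {2, 4}  B2 = {3, 4}  B3 = {1, 4}  B4 = {4, 5}  B5 = {4, 6}
Tree: B1–B2, B2–B3, B3–B4, B1–B5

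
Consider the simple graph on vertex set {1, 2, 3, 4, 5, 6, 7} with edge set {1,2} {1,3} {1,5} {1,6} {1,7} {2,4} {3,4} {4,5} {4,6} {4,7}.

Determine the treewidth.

A width-2 tree decomposition is:
Bags: B1 = {1, 2, 4}  B2 = {1, 4, 6}  B3 = {1, 4, 7}  B4 = {1, 4, 5}  B5 = {1, 3, 4}
Tree: B1–B2, B2–B3, B3–B4, B4–B5
Each bag holds 3 vertices, so the decomposition has width 2, which upper-bounds the treewidth. The edges 4–2–1–6–4 form a cycle, so G is not a tree and its treewidth is at least 2. The upper and lower bounds meet at 2, so that is the treewidth.

2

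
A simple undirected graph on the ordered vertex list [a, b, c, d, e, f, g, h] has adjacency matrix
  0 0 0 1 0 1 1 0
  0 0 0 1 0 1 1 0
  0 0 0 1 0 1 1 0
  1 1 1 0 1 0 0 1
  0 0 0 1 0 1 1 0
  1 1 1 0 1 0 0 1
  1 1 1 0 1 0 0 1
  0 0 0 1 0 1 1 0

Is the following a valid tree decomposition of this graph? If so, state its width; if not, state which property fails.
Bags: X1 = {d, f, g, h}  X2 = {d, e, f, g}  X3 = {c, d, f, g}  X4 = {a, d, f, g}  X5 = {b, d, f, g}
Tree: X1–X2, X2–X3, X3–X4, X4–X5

Yes; width 3.

Vertex coverage: the bags together contain {a, b, c, d, e, f, g, h}, the full vertex set. Edge coverage: each edge of G has both endpoints in at least one bag. Running intersection: for every vertex, the bags containing it form a connected subtree. All three properties hold, so this is a valid tree decomposition of width max|bag| − 1 = 3, and hence tw(G) ≤ 3.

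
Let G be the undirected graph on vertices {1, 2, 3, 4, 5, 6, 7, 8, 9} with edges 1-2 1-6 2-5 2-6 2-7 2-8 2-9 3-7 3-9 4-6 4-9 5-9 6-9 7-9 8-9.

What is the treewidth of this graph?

2

A width-2 tree decomposition is:
Bags: B1 = {2, 7, 9}  B2 = {3, 7, 9}  B3 = {2, 5, 9}  B4 = {2, 8, 9}  B5 = {2, 6, 9}  B6 = {4, 6, 9}  B7 = {1, 2, 6}
Tree: B1–B2, B1–B3, B1–B4, B3–B5, B5–B6, B5–B7
Each bag holds 3 vertices, so the decomposition has width 2, which upper-bounds the treewidth. On the other hand G contains the 3-clique {1, 2, 6}. A clique must lie in a single bag of any decomposition, so no decomposition can have width below 2. The upper and lower bounds meet at 2, so that is the treewidth.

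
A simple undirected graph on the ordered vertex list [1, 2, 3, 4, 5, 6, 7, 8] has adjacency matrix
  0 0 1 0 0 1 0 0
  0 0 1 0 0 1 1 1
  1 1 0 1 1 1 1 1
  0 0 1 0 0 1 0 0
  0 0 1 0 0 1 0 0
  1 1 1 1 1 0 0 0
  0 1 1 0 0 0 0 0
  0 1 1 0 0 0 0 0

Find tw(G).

A width-2 tree decomposition is:
Bags: B1 = {2, 3, 8}  B2 = {2, 3, 6}  B3 = {2, 3, 7}  B4 = {1, 3, 6}  B5 = {3, 5, 6}  B6 = {3, 4, 6}
Tree: B1–B2, B2–B3, B2–B4, B2–B5, B4–B6
The largest bag has 3 vertices, giving width 2; this decomposition certifies tw(G) ≤ 2. For the lower bound, the 3 vertices {2, 3, 8} are pairwise adjacent, and any tree decomposition puts a clique entirely inside one bag — forcing width ≥ 2. Combining the bounds, tw(G) = 2.

2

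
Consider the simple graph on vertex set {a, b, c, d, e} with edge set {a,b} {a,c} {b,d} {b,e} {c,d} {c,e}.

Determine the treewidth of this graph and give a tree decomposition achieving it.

The largest bag has 3 vertices, giving width 2; this decomposition certifies tw(G) ≤ 2. Since c–a–b–d–c is a cycle in G, G is not acyclic. Forests are exactly the graphs of treewidth ≤ 1, so tw(G) ≥ 2. Hence tw(G) = 2 exactly.

Treewidth 2.
One such decomposition:
Bags: B1 = {a, b, c}  B2 = {b, c, d}  B3 = {b, c, e}
Tree: B1–B2, B2–B3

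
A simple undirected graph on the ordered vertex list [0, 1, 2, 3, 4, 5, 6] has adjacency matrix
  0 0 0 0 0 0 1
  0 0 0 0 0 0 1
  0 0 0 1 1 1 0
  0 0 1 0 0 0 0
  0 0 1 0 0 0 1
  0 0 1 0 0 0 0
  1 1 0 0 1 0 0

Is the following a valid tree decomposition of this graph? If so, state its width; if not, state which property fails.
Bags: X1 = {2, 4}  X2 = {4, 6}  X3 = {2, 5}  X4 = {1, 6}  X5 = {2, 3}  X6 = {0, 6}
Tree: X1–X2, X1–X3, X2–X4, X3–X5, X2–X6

Checking the three conditions: (i) the bags cover all of {0, 1, 2, 3, 4, 5, 6}; (ii) for each edge, some bag contains both endpoints; (iii) the bags containing any fixed vertex form a subtree. All hold, so the decomposition is valid with width 2 − 1 = 1.

Yes; width 1.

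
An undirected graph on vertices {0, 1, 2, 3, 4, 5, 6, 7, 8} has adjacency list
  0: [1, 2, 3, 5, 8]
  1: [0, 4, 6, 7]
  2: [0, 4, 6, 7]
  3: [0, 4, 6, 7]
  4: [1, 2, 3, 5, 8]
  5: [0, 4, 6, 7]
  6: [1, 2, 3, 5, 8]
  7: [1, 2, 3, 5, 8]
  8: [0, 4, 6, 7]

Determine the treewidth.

4

A width-4 tree decomposition is:
Bags: B1 = {0, 1, 4, 6, 7}  B2 = {0, 2, 4, 6, 7}  B3 = {0, 4, 5, 6, 7}  B4 = {0, 4, 6, 7, 8}  B5 = {0, 3, 4, 6, 7}
Tree: B1–B2, B2–B3, B3–B4, B4–B5
Each bag holds 5 vertices, so the decomposition has width 4, which upper-bounds the treewidth. For the lower bound: the 5 vertex sets {1,7}, {2,4}, {5,6}, {0}, {8} are disjoint, each induces a connected subgraph, and every pair is joined by at least one edge of G. Contracting each set to a single vertex therefore yields K_{5} as a minor, and since treewidth is minor-monotone, tw(G) ≥ tw(K_{5}) = 4. Combining the bounds, tw(G) = 4.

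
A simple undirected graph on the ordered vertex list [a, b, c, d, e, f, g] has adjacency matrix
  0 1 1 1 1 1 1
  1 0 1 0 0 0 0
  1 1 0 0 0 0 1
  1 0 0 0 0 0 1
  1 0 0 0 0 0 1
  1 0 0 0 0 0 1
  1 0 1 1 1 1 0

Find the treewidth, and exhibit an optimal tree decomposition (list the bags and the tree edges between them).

Treewidth 2.
Bags: B1 = {a, d, g}  B2 = {a, c, g}  B3 = {a, e, g}  B4 = {a, f, g}  B5 = {a, b, c}
Tree: B1–B2, B2–B3, B2–B4, B2–B5

The largest bag has 3 vertices, giving width 2; this decomposition certifies tw(G) ≤ 2. For the lower bound, the 3 vertices {a, d, g} are pairwise adjacent, and any tree decomposition puts a clique entirely inside one bag — forcing width ≥ 2. Hence tw(G) = 2 exactly.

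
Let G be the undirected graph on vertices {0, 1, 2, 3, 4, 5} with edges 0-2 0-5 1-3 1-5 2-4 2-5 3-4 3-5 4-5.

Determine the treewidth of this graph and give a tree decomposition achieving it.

Every bag has size at most 3, so the width is 3 − 1 = 2 and tw(G) ≤ 2. On the other hand G contains the 3-clique {1, 3, 5}. A clique must lie in a single bag of any decomposition, so no decomposition can have width below 2. Hence tw(G) = 2 exactly.

Treewidth 2.
Bags: B1 = {2, 4, 5}  B2 = {0, 2, 5}  B3 = {3, 4, 5}  B4 = {1, 3, 5}
Tree: B1–B2, B1–B3, B3–B4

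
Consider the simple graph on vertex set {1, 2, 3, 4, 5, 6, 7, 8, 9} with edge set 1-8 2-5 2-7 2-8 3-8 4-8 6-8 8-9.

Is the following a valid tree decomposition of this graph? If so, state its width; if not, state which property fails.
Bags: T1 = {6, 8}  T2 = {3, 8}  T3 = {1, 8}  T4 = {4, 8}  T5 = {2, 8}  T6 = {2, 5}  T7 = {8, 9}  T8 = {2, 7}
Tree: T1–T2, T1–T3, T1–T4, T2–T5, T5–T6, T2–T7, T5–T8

Yes; width 1.

Vertex coverage: the bags together contain {1, 2, 3, 4, 5, 6, 7, 8, 9}, the full vertex set. Edge coverage: each edge of G has both endpoints in at least one bag. Running intersection: for every vertex, the bags containing it form a connected subtree. All three properties hold, so this is a valid tree decomposition of width max|bag| − 1 = 1, and hence tw(G) ≤ 1.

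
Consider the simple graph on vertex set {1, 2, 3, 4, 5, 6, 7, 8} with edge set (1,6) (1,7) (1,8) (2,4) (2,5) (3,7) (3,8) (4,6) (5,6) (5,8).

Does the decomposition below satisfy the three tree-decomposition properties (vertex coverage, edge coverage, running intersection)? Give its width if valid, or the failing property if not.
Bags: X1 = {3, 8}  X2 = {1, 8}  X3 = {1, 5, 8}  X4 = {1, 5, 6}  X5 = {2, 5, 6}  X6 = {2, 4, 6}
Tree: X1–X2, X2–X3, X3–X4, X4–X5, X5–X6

No — vertex 7 appears in no bag.

A tree decomposition must satisfy three properties: every vertex lies in some bag; for every edge, both endpoints lie together in some bag; and for every vertex, the bags containing it form a connected subtree. Here vertex 7 appears in no bag, so the decomposition is invalid.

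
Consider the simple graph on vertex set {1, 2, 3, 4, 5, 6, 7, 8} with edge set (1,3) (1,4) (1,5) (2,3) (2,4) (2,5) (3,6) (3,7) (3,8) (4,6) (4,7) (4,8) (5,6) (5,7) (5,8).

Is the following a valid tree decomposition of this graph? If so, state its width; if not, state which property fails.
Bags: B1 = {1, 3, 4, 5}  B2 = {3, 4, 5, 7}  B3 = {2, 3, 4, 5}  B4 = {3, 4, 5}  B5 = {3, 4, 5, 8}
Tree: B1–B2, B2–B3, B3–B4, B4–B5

A tree decomposition must satisfy three properties: every vertex lies in some bag; for every edge, both endpoints lie together in some bag; and for every vertex, the bags containing it form a connected subtree. Here vertex 6 appears in no bag, so the decomposition is invalid.

No — vertex 6 appears in no bag.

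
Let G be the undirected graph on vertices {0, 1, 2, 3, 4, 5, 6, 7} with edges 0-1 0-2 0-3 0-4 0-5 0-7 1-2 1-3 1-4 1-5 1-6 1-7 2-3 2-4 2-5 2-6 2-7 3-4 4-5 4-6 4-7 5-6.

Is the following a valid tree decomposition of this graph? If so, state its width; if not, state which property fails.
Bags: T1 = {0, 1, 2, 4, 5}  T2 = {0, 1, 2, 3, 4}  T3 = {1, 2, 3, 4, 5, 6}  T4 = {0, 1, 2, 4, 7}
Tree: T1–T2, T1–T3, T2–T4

A tree decomposition must satisfy three properties: every vertex lies in some bag; for every edge, both endpoints lie together in some bag; and for every vertex, the bags containing it form a connected subtree. Here bags containing vertex 3 are not connected in the tree, so the decomposition is invalid.

No — bags containing vertex 3 are not connected in the tree.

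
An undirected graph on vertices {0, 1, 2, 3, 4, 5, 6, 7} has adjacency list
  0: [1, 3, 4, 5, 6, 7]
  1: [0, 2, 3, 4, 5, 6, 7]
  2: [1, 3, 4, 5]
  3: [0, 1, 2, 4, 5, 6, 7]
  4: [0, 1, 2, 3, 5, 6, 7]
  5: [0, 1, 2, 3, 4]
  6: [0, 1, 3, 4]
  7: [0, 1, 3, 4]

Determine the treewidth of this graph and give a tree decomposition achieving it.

Treewidth 4.
One optimal decomposition is:
Bags: B1 = {0, 1, 3, 4, 5}  B2 = {0, 1, 3, 4, 7}  B3 = {1, 2, 3, 4, 5}  B4 = {0, 1, 3, 4, 6}
Tree: B1–B2, B1–B3, B1–B4

The largest bag has 5 vertices, giving width 4; this decomposition certifies tw(G) ≤ 4. For the lower bound, the 5 vertices {0, 1, 3, 4, 5} are pairwise adjacent, and any tree decomposition puts a clique entirely inside one bag — forcing width ≥ 4. Combining the bounds, tw(G) = 4.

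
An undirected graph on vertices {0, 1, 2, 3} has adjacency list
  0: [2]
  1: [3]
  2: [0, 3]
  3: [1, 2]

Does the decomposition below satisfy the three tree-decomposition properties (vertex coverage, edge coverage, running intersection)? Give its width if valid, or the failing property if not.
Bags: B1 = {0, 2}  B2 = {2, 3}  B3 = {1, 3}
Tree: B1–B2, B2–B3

Yes; width 1.

Checking the three conditions: (i) the bags cover all of {0, 1, 2, 3}; (ii) for each edge, some bag contains both endpoints; (iii) the bags containing any fixed vertex form a subtree. All hold, so the decomposition is valid with width 2 − 1 = 1.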